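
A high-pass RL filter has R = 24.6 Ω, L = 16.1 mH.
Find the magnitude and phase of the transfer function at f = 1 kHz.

Step 1 — Angular frequency: ω = 2π·1000 = 6283 rad/s.
Step 2 — Transfer function: H(jω) = jωL/(R + jωL).
Step 3 — Numerator jωL = j·101.2; denominator R + jωL = 24.6 + j101.2.
Step 4 — H = 0.9442 + j0.2296.
Step 5 — Magnitude: |H| = 0.9717 (-0.2 dB); phase: φ = 13.7°.

|H| = 0.9717 (-0.2 dB), φ = 13.7°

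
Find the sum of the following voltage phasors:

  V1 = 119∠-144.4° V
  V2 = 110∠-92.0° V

Step 1 — Convert each phasor to rectangular form:
  V1 = 119·(cos(-144.4°) + j·sin(-144.4°)) = -96.76 - j69.27 V
  V2 = 110·(cos(-92.0°) + j·sin(-92.0°)) = -3.839 - j109.9 V
Step 2 — Sum components: V_total = -100.6 - j179.2 V.
Step 3 — Convert to polar: |V_total| = 205.5 V, ∠V_total = -119.3°.

V_total = 205.5∠-119.3° V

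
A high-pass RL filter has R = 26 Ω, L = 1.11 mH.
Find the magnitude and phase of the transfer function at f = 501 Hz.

Step 1 — Angular frequency: ω = 2π·501 = 3148 rad/s.
Step 2 — Transfer function: H(jω) = jωL/(R + jωL).
Step 3 — Numerator jωL = j·3.494; denominator R + jωL = 26 + j3.494.
Step 4 — H = 0.01774 + j0.132.
Step 5 — Magnitude: |H| = 0.1332 (-17.5 dB); phase: φ = 82.3°.

|H| = 0.1332 (-17.5 dB), φ = 82.3°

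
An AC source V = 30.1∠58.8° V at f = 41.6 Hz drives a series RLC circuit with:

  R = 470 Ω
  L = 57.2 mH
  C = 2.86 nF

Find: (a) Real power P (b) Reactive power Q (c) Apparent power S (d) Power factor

Step 1 — Angular frequency: ω = 2π·f = 2π·41.6 = 261.4 rad/s.
Step 2 — Component impedances:
  R: Z = R = 470 Ω
  L: Z = jωL = j·261.4·0.0572 = 0 + j14.95 Ω
  C: Z = 1/(jωC) = -j/(ω·C) = 0 - j1.338e+06 Ω
Step 3 — Series combination: Z_total = R + L + C = 470 - j1.338e+06 Ω = 1.338e+06∠-90.0° Ω.
Step 4 — Source phasor: V = 30.1∠58.8° V = 15.59 + j25.75 V.
Step 5 — Current: I = V / Z = -1.924e-05 + j1.166e-05 A = 2.25e-05∠148.8° A.
Step 6 — Complex power: S = V·I* = 2.38e-07 - j0.0006773 VA.
Step 7 — Real power: P = Re(S) = 2.38e-07 W.
Step 8 — Reactive power: Q = Im(S) = -0.0006773 VAR.
Step 9 — Apparent power: |S| = 0.0006773 VA.
Step 10 — Power factor: PF = P/|S| = 0.0003514 (leading).

(a) P = 2.38e-07 W  (b) Q = -0.0006773 VAR  (c) S = 0.0006773 VA  (d) PF = 0.0003514 (leading)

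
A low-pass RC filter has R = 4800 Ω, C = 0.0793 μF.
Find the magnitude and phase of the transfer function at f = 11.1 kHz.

Step 1 — Angular frequency: ω = 2π·1.11e+04 = 6.974e+04 rad/s.
Step 2 — Transfer function: H(jω) = 1/(1 + jωRC).
Step 3 — Denominator: 1 + jωRC = 1 + j·6.974e+04·4800·7.93e-08 = 1 + j26.55.
Step 4 — H = 0.001417 - j0.03762.
Step 5 — Magnitude: |H| = 0.03764 (-28.5 dB); phase: φ = -87.8°.

|H| = 0.03764 (-28.5 dB), φ = -87.8°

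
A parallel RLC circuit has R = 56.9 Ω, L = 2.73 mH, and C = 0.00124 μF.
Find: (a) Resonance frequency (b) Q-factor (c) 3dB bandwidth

Step 1 — Resonance: ω₀ = 1/√(LC) = 1/√(0.00273·1.24e-09) = 5.435e+05 rad/s.
Step 2 — f₀ = ω₀/(2π) = 8.65e+04 Hz.
Step 3 — Parallel Q: Q = R/(ω₀L) = 56.9/(5.435e+05·0.00273) = 0.03835.
Step 4 — Bandwidth: Δω = ω₀/Q = 1.417e+07 rad/s; BW = Δω/(2π) = 2.256e+06 Hz.

(a) f₀ = 8.65e+04 Hz  (b) Q = 0.03835  (c) BW = 2.256e+06 Hz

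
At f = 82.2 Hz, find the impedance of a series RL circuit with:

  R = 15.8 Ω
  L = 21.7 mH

Step 1 — Angular frequency: ω = 2π·f = 2π·82.2 = 516.5 rad/s.
Step 2 — Component impedances:
  R: Z = R = 15.8 Ω
  L: Z = jωL = j·516.5·0.0217 = 0 + j11.21 Ω
Step 3 — Series combination: Z_total = R + L = 15.8 + j11.21 Ω = 19.37∠35.3° Ω.

Z = 15.8 + j11.21 Ω = 19.37∠35.3° Ω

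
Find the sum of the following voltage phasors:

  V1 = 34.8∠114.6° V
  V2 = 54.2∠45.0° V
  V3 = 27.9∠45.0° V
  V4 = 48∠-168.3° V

Step 1 — Convert each phasor to rectangular form:
  V1 = 34.8·(cos(114.6°) + j·sin(114.6°)) = -14.49 + j31.64 V
  V2 = 54.2·(cos(45.0°) + j·sin(45.0°)) = 38.33 + j38.33 V
  V3 = 27.9·(cos(45.0°) + j·sin(45.0°)) = 19.73 + j19.73 V
  V4 = 48·(cos(-168.3°) + j·sin(-168.3°)) = -47 - j9.734 V
Step 2 — Sum components: V_total = -3.436 + j79.96 V.
Step 3 — Convert to polar: |V_total| = 80.03 V, ∠V_total = 92.5°.

V_total = 80.03∠92.5° V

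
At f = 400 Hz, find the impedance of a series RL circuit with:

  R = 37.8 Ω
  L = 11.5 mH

Step 1 — Angular frequency: ω = 2π·f = 2π·400 = 2513 rad/s.
Step 2 — Component impedances:
  R: Z = R = 37.8 Ω
  L: Z = jωL = j·2513·0.0115 = 0 + j28.9 Ω
Step 3 — Series combination: Z_total = R + L = 37.8 + j28.9 Ω = 47.58∠37.4° Ω.

Z = 37.8 + j28.9 Ω = 47.58∠37.4° Ω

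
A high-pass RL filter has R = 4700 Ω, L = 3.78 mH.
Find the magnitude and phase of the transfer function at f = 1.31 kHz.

Step 1 — Angular frequency: ω = 2π·1310 = 8231 rad/s.
Step 2 — Transfer function: H(jω) = jωL/(R + jωL).
Step 3 — Numerator jωL = j·31.11; denominator R + jωL = 4700 + j31.11.
Step 4 — H = 4.382e-05 + j0.00662.
Step 5 — Magnitude: |H| = 0.00662 (-43.6 dB); phase: φ = 89.6°.

|H| = 0.00662 (-43.6 dB), φ = 89.6°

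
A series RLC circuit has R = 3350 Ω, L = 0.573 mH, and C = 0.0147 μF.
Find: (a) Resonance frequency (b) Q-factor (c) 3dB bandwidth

Step 1 — Resonance: ω₀ = 1/√(LC) = 1/√(0.000573·1.47e-08) = 3.446e+05 rad/s.
Step 2 — f₀ = ω₀/(2π) = 5.484e+04 Hz.
Step 3 — Series Q: Q = ω₀L/R = 3.446e+05·0.000573/3350 = 0.05894.
Step 4 — Bandwidth: Δω = ω₀/Q = 5.846e+06 rad/s; BW = Δω/(2π) = 9.305e+05 Hz.

(a) f₀ = 5.484e+04 Hz  (b) Q = 0.05894  (c) BW = 9.305e+05 Hz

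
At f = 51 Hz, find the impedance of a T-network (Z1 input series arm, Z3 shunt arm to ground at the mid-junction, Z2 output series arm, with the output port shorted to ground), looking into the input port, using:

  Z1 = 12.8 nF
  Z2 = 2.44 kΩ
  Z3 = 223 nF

Step 1 — Angular frequency: ω = 2π·f = 2π·51 = 320.4 rad/s.
Step 2 — Component impedances:
  Z1: Z = 1/(jωC) = -j/(ω·C) = 0 - j2.438e+05 Ω
  Z2: Z = R = 2440 Ω
  Z3: Z = 1/(jωC) = -j/(ω·C) = 0 - j1.399e+04 Ω
Step 3 — With the output port shorted to ground, the output series arm Z2 runs from the junction to ground; the shunt arm Z3 also runs from the junction to ground. They appear in parallel: Z3 || Z2 = 2368 - j412.9 Ω.
Step 4 — Series with input arm Z1: Z_in = Z1 + (Z3 || Z2) = 2368 - j2.442e+05 Ω = 2.442e+05∠-89.4° Ω.

Z = 2368 - j2.442e+05 Ω = 2.442e+05∠-89.4° Ω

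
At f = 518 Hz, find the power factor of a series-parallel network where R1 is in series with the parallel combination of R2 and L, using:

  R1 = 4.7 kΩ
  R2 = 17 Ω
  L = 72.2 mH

Step 1 — Angular frequency: ω = 2π·f = 2π·518 = 3255 rad/s.
Step 2 — Component impedances:
  R1: Z = R = 4700 Ω
  R2: Z = R = 17 Ω
  L: Z = jωL = j·3255·0.0722 = 0 + j235 Ω
Step 3 — Parallel branch: R2 || L = 1/(1/R2 + 1/L) = 16.91 + j1.223 Ω.
Step 4 — Series with R1: Z_total = R1 + (R2 || L) = 4717 + j1.223 Ω = 4717∠0.0° Ω.
Step 5 — Power factor: PF = cos(φ) = Re(Z)/|Z| = 4717/4717 = 1.
Step 6 — Type: Im(Z) = 1.223 ⇒ lagging (phase φ = 0.0°).

PF = 1 (lagging, φ = 0.0°)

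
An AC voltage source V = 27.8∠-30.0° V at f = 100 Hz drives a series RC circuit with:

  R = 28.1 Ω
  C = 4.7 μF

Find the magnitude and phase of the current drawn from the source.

Step 1 — Angular frequency: ω = 2π·f = 2π·100 = 628.3 rad/s.
Step 2 — Component impedances:
  R: Z = R = 28.1 Ω
  C: Z = 1/(jωC) = -j/(ω·C) = 0 - j338.6 Ω
Step 3 — Series combination: Z_total = R + C = 28.1 - j338.6 Ω = 339.8∠-85.3° Ω.
Step 4 — Source phasor: V = 27.8∠-30.0° V = 24.08 - j13.9 V.
Step 5 — Ohm's law: I = V / Z_total = (24.08 - j13.9) / (28.1 - j338.6) = 0.04663 + j0.06723 A.
Step 6 — Convert to polar: |I| = 0.08181 A, ∠I = 55.3°.

I = 0.08181∠55.3° A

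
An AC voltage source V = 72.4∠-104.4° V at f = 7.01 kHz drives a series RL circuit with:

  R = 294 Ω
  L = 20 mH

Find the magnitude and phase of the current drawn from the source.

Step 1 — Angular frequency: ω = 2π·f = 2π·7010 = 4.405e+04 rad/s.
Step 2 — Component impedances:
  R: Z = R = 294 Ω
  L: Z = jωL = j·4.405e+04·0.02 = 0 + j880.9 Ω
Step 3 — Series combination: Z_total = R + L = 294 + j880.9 Ω = 928.7∠71.5° Ω.
Step 4 — Source phasor: V = 72.4∠-104.4° V = -18.01 - j70.13 V.
Step 5 — Ohm's law: I = V / Z_total = (-18.01 - j70.13) / (294 + j880.9) = -0.07777 - j0.005515 A.
Step 6 — Convert to polar: |I| = 0.07796 A, ∠I = -175.9°.

I = 0.07796∠-175.9° A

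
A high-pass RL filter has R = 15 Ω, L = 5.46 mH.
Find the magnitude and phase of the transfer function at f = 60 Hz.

Step 1 — Angular frequency: ω = 2π·60 = 377 rad/s.
Step 2 — Transfer function: H(jω) = jωL/(R + jωL).
Step 3 — Numerator jωL = j·2.058; denominator R + jωL = 15 + j2.058.
Step 4 — H = 0.01848 + j0.1347.
Step 5 — Magnitude: |H| = 0.136 (-17.3 dB); phase: φ = 82.2°.

|H| = 0.136 (-17.3 dB), φ = 82.2°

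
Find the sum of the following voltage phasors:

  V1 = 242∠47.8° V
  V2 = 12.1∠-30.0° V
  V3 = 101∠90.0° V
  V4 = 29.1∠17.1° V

Step 1 — Convert each phasor to rectangular form:
  V1 = 242·(cos(47.8°) + j·sin(47.8°)) = 162.6 + j179.3 V
  V2 = 12.1·(cos(-30.0°) + j·sin(-30.0°)) = 10.48 - j6.05 V
  V3 = 101·(cos(90.0°) + j·sin(90.0°)) = 0 + j101 V
  V4 = 29.1·(cos(17.1°) + j·sin(17.1°)) = 27.81 + j8.557 V
Step 2 — Sum components: V_total = 200.8 + j282.8 V.
Step 3 — Convert to polar: |V_total| = 346.9 V, ∠V_total = 54.6°.

V_total = 346.9∠54.6° V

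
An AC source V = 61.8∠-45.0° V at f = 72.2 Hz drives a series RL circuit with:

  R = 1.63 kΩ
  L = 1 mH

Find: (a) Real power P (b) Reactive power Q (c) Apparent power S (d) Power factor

Step 1 — Angular frequency: ω = 2π·f = 2π·72.2 = 453.6 rad/s.
Step 2 — Component impedances:
  R: Z = R = 1630 Ω
  L: Z = jωL = j·453.6·0.001 = 0 + j0.4536 Ω
Step 3 — Series combination: Z_total = R + L = 1630 + j0.4536 Ω = 1630∠0.0° Ω.
Step 4 — Source phasor: V = 61.8∠-45.0° V = 43.7 - j43.7 V.
Step 5 — Current: I = V / Z = 0.0268 - j0.02682 A = 0.03791∠-45.0° A.
Step 6 — Complex power: S = V·I* = 2.343 + j0.0006521 VA.
Step 7 — Real power: P = Re(S) = 2.343 W.
Step 8 — Reactive power: Q = Im(S) = 0.0006521 VAR.
Step 9 — Apparent power: |S| = 2.343 VA.
Step 10 — Power factor: PF = P/|S| = 1 (lagging).

(a) P = 2.343 W  (b) Q = 0.0006521 VAR  (c) S = 2.343 VA  (d) PF = 1 (lagging)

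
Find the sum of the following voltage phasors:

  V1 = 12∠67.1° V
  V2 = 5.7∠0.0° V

Step 1 — Convert each phasor to rectangular form:
  V1 = 12·(cos(67.1°) + j·sin(67.1°)) = 4.669 + j11.05 V
  V2 = 5.7·(cos(0.0°) + j·sin(0.0°)) = 5.7 V
Step 2 — Sum components: V_total = 10.37 + j11.05 V.
Step 3 — Convert to polar: |V_total| = 15.16 V, ∠V_total = 46.8°.

V_total = 15.16∠46.8° V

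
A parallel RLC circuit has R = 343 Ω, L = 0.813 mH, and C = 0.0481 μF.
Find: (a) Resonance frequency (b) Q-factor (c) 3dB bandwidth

Step 1 — Resonance: ω₀ = 1/√(LC) = 1/√(0.000813·4.81e-08) = 1.599e+05 rad/s.
Step 2 — f₀ = ω₀/(2π) = 2.545e+04 Hz.
Step 3 — Parallel Q: Q = R/(ω₀L) = 343/(1.599e+05·0.000813) = 2.638.
Step 4 — Bandwidth: Δω = ω₀/Q = 6.061e+04 rad/s; BW = Δω/(2π) = 9647 Hz.

(a) f₀ = 2.545e+04 Hz  (b) Q = 2.638  (c) BW = 9647 Hz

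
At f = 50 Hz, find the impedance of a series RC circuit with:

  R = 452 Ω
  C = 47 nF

Step 1 — Angular frequency: ω = 2π·f = 2π·50 = 314.2 rad/s.
Step 2 — Component impedances:
  R: Z = R = 452 Ω
  C: Z = 1/(jωC) = -j/(ω·C) = 0 - j6.773e+04 Ω
Step 3 — Series combination: Z_total = R + C = 452 - j6.773e+04 Ω = 6.773e+04∠-89.6° Ω.

Z = 452 - j6.773e+04 Ω = 6.773e+04∠-89.6° Ω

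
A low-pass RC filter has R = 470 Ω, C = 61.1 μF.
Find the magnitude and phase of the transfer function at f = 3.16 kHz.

Step 1 — Angular frequency: ω = 2π·3160 = 1.985e+04 rad/s.
Step 2 — Transfer function: H(jω) = 1/(1 + jωRC).
Step 3 — Denominator: 1 + jωRC = 1 + j·1.985e+04·470·6.11e-05 = 1 + j570.2.
Step 4 — H = 3.076e-06 - j0.001754.
Step 5 — Magnitude: |H| = 0.001754 (-55.1 dB); phase: φ = -89.9°.

|H| = 0.001754 (-55.1 dB), φ = -89.9°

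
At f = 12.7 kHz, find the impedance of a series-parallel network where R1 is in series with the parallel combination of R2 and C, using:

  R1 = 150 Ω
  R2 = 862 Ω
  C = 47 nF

Step 1 — Angular frequency: ω = 2π·f = 2π·1.27e+04 = 7.98e+04 rad/s.
Step 2 — Component impedances:
  R1: Z = R = 150 Ω
  R2: Z = R = 862 Ω
  C: Z = 1/(jωC) = -j/(ω·C) = 0 - j266.6 Ω
Step 3 — Parallel branch: R2 || C = 1/(1/R2 + 1/C) = 75.27 - j243.4 Ω.
Step 4 — Series with R1: Z_total = R1 + (R2 || C) = 225.3 - j243.4 Ω = 331.6∠-47.2° Ω.

Z = 225.3 - j243.4 Ω = 331.6∠-47.2° Ω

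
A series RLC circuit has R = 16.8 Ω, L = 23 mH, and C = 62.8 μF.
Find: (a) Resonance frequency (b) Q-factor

Step 1 — Resonance condition Im(Z)=0 gives ω₀ = 1/√(LC).
Step 2 — ω₀ = 1/√(0.023·6.28e-05) = 832.1 rad/s.
Step 3 — f₀ = ω₀/(2π) = 132.4 Hz.
Step 4 — Series Q: Q = ω₀L/R = 832.1·0.023/16.8 = 1.139.

(a) f₀ = 132.4 Hz  (b) Q = 1.139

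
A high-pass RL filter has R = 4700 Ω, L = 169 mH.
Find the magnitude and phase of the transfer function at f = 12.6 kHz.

Step 1 — Angular frequency: ω = 2π·1.26e+04 = 7.917e+04 rad/s.
Step 2 — Transfer function: H(jω) = jωL/(R + jωL).
Step 3 — Numerator jωL = j·1.338e+04; denominator R + jωL = 4700 + j1.338e+04.
Step 4 — H = 0.8902 + j0.3127.
Step 5 — Magnitude: |H| = 0.9435 (-0.5 dB); phase: φ = 19.4°.

|H| = 0.9435 (-0.5 dB), φ = 19.4°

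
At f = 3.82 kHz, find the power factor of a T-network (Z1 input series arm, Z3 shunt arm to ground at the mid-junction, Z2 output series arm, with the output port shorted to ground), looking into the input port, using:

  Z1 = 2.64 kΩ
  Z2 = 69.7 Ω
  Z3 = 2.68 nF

Step 1 — Angular frequency: ω = 2π·f = 2π·3820 = 2.4e+04 rad/s.
Step 2 — Component impedances:
  Z1: Z = R = 2640 Ω
  Z2: Z = R = 69.7 Ω
  Z3: Z = 1/(jωC) = -j/(ω·C) = 0 - j1.555e+04 Ω
Step 3 — With the output port shorted to ground, the output series arm Z2 runs from the junction to ground; the shunt arm Z3 also runs from the junction to ground. They appear in parallel: Z3 || Z2 = 69.7 - j0.3125 Ω.
Step 4 — Series with input arm Z1: Z_in = Z1 + (Z3 || Z2) = 2710 - j0.3125 Ω = 2710∠-0.0° Ω.
Step 5 — Power factor: PF = cos(φ) = Re(Z)/|Z| = 2710/2710 = 1.
Step 6 — Type: Im(Z) = -0.3125 ⇒ leading (phase φ = -0.0°).

PF = 1 (leading, φ = -0.0°)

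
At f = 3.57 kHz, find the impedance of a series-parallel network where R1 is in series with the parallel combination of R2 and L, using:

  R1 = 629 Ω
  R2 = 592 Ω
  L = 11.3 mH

Step 1 — Angular frequency: ω = 2π·f = 2π·3570 = 2.243e+04 rad/s.
Step 2 — Component impedances:
  R1: Z = R = 629 Ω
  R2: Z = R = 592 Ω
  L: Z = jωL = j·2.243e+04·0.0113 = 0 + j253.5 Ω
Step 3 — Parallel branch: R2 || L = 1/(1/R2 + 1/L) = 91.71 + j214.2 Ω.
Step 4 — Series with R1: Z_total = R1 + (R2 || L) = 720.7 + j214.2 Ω = 751.9∠16.6° Ω.

Z = 720.7 + j214.2 Ω = 751.9∠16.6° Ω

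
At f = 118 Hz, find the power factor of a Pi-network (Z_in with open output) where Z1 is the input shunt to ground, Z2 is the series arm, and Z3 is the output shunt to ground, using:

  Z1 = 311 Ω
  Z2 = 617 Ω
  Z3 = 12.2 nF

Step 1 — Angular frequency: ω = 2π·f = 2π·118 = 741.4 rad/s.
Step 2 — Component impedances:
  Z1: Z = R = 311 Ω
  Z2: Z = R = 617 Ω
  Z3: Z = 1/(jωC) = -j/(ω·C) = 0 - j1.106e+05 Ω
Step 3 — With open output, the series arm Z2 and the output shunt Z3 appear in series to ground: Z2 + Z3 = 617 - j1.106e+05 Ω.
Step 4 — Parallel with input shunt Z1: Z_in = Z1 || (Z2 + Z3) = 311 - j0.8748 Ω = 311∠-0.2° Ω.
Step 5 — Power factor: PF = cos(φ) = Re(Z)/|Z| = 311/311 = 1.
Step 6 — Type: Im(Z) = -0.8748 ⇒ leading (phase φ = -0.2°).

PF = 1 (leading, φ = -0.2°)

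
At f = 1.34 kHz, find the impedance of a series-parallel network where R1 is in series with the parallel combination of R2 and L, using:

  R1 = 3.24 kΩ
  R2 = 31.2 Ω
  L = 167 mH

Step 1 — Angular frequency: ω = 2π·f = 2π·1340 = 8419 rad/s.
Step 2 — Component impedances:
  R1: Z = R = 3240 Ω
  R2: Z = R = 31.2 Ω
  L: Z = jωL = j·8419·0.167 = 0 + j1406 Ω
Step 3 — Parallel branch: R2 || L = 1/(1/R2 + 1/L) = 31.18 + j0.692 Ω.
Step 4 — Series with R1: Z_total = R1 + (R2 || L) = 3271 + j0.692 Ω = 3271∠0.0° Ω.

Z = 3271 + j0.692 Ω = 3271∠0.0° Ω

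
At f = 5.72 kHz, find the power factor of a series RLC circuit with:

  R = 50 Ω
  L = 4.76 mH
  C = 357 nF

Step 1 — Angular frequency: ω = 2π·f = 2π·5720 = 3.594e+04 rad/s.
Step 2 — Component impedances:
  R: Z = R = 50 Ω
  L: Z = jωL = j·3.594e+04·0.00476 = 0 + j171.1 Ω
  C: Z = 1/(jωC) = -j/(ω·C) = 0 - j77.94 Ω
Step 3 — Series combination: Z_total = R + L + C = 50 + j93.13 Ω = 105.7∠61.8° Ω.
Step 4 — Power factor: PF = cos(φ) = Re(Z)/|Z| = 50/105.7 = 0.473.
Step 5 — Type: Im(Z) = 93.13 ⇒ lagging (phase φ = 61.8°).

PF = 0.473 (lagging, φ = 61.8°)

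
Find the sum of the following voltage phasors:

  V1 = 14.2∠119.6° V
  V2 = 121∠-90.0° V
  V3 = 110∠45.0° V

Step 1 — Convert each phasor to rectangular form:
  V1 = 14.2·(cos(119.6°) + j·sin(119.6°)) = -7.014 + j12.35 V
  V2 = 121·(cos(-90.0°) + j·sin(-90.0°)) = 0 - j121 V
  V3 = 110·(cos(45.0°) + j·sin(45.0°)) = 77.78 + j77.78 V
Step 2 — Sum components: V_total = 70.77 - j30.87 V.
Step 3 — Convert to polar: |V_total| = 77.21 V, ∠V_total = -23.6°.

V_total = 77.21∠-23.6° V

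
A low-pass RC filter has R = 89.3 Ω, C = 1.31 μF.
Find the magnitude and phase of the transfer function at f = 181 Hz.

Step 1 — Angular frequency: ω = 2π·181 = 1137 rad/s.
Step 2 — Transfer function: H(jω) = 1/(1 + jωRC).
Step 3 — Denominator: 1 + jωRC = 1 + j·1137·89.3·1.31e-06 = 1 + j0.133.
Step 4 — H = 0.9826 - j0.1307.
Step 5 — Magnitude: |H| = 0.9913 (-0.1 dB); phase: φ = -7.6°.

|H| = 0.9913 (-0.1 dB), φ = -7.6°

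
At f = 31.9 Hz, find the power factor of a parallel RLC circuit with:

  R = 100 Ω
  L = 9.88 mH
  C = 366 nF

Step 1 — Angular frequency: ω = 2π·f = 2π·31.9 = 200.4 rad/s.
Step 2 — Component impedances:
  R: Z = R = 100 Ω
  L: Z = jωL = j·200.4·0.00988 = 0 + j1.98 Ω
  C: Z = 1/(jωC) = -j/(ω·C) = 0 - j1.363e+04 Ω
Step 3 — Parallel combination: 1/Z_total = 1/R + 1/L + 1/C; Z_total = 0.03921 + j1.98 Ω = 1.98∠88.9° Ω.
Step 4 — Power factor: PF = cos(φ) = Re(Z)/|Z| = 0.03921/1.98 = 0.0198.
Step 5 — Type: Im(Z) = 1.98 ⇒ lagging (phase φ = 88.9°).

PF = 0.0198 (lagging, φ = 88.9°)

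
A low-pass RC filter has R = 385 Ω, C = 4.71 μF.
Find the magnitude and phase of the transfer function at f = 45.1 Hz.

Step 1 — Angular frequency: ω = 2π·45.1 = 283.4 rad/s.
Step 2 — Transfer function: H(jω) = 1/(1 + jωRC).
Step 3 — Denominator: 1 + jωRC = 1 + j·283.4·385·4.71e-06 = 1 + j0.5139.
Step 4 — H = 0.7911 - j0.4065.
Step 5 — Magnitude: |H| = 0.8894 (-1.0 dB); phase: φ = -27.2°.

|H| = 0.8894 (-1.0 dB), φ = -27.2°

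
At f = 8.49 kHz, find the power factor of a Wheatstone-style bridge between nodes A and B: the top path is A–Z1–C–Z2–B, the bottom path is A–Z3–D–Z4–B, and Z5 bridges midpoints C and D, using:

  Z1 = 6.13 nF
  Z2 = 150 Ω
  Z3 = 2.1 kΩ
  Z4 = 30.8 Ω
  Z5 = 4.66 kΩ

Step 1 — Angular frequency: ω = 2π·f = 2π·8490 = 5.334e+04 rad/s.
Step 2 — Component impedances:
  Z1: Z = 1/(jωC) = -j/(ω·C) = 0 - j3058 Ω
  Z2: Z = R = 150 Ω
  Z3: Z = R = 2100 Ω
  Z4: Z = R = 30.8 Ω
  Z5: Z = R = 4660 Ω
Step 3 — Bridge requires nodal analysis (the Z5 bridge couples midpoints C and D, so the two paths cannot be reduced to a simple series/parallel combination). Setting node B to ground and injecting 1 A at node A, the 3-node admittance system at A, C, D solves to V_A = Z_AB = 1420 - j955 Ω = 1712∠-33.9° Ω.
Step 4 — Power factor: PF = cos(φ) = Re(Z)/|Z| = 1420.5/1711.6 = 0.8299.
Step 5 — Type: Im(Z) = -955 ⇒ leading (phase φ = -33.9°).

PF = 0.8299 (leading, φ = -33.9°)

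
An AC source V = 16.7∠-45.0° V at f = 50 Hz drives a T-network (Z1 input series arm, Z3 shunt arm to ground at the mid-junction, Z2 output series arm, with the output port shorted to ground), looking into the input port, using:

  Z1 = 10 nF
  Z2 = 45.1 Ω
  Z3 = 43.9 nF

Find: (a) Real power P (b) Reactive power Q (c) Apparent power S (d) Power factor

Step 1 — Angular frequency: ω = 2π·f = 2π·50 = 314.2 rad/s.
Step 2 — Component impedances:
  Z1: Z = 1/(jωC) = -j/(ω·C) = 0 - j3.183e+05 Ω
  Z2: Z = R = 45.1 Ω
  Z3: Z = 1/(jωC) = -j/(ω·C) = 0 - j7.251e+04 Ω
Step 3 — With the output port shorted to ground, the output series arm Z2 runs from the junction to ground; the shunt arm Z3 also runs from the junction to ground. They appear in parallel: Z3 || Z2 = 45.1 - j0.02805 Ω.
Step 4 — Series with input arm Z1: Z_in = Z1 + (Z3 || Z2) = 45.1 - j3.183e+05 Ω = 3.183e+05∠-90.0° Ω.
Step 5 — Source phasor: V = 16.7∠-45.0° V = 11.81 - j11.81 V.
Step 6 — Current: I = V / Z = 3.71e-05 + j3.709e-05 A = 5.246e-05∠45.0° A.
Step 7 — Complex power: S = V·I* = 1.241e-07 - j0.0008762 VA.
Step 8 — Real power: P = Re(S) = 1.241e-07 W.
Step 9 — Reactive power: Q = Im(S) = -0.0008762 VAR.
Step 10 — Apparent power: |S| = 0.0008762 VA.
Step 11 — Power factor: PF = P/|S| = 0.0001417 (leading).

(a) P = 1.241e-07 W  (b) Q = -0.0008762 VAR  (c) S = 0.0008762 VA  (d) PF = 0.0001417 (leading)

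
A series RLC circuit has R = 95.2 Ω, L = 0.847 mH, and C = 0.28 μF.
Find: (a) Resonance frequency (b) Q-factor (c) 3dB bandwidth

Step 1 — Resonance: ω₀ = 1/√(LC) = 1/√(0.000847·2.8e-07) = 6.494e+04 rad/s.
Step 2 — f₀ = ω₀/(2π) = 1.033e+04 Hz.
Step 3 — Series Q: Q = ω₀L/R = 6.494e+04·0.000847/95.2 = 0.5777.
Step 4 — Bandwidth: Δω = ω₀/Q = 1.124e+05 rad/s; BW = Δω/(2π) = 1.789e+04 Hz.

(a) f₀ = 1.033e+04 Hz  (b) Q = 0.5777  (c) BW = 1.789e+04 Hz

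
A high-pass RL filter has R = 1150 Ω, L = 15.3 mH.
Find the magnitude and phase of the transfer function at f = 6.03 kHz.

Step 1 — Angular frequency: ω = 2π·6030 = 3.789e+04 rad/s.
Step 2 — Transfer function: H(jω) = jωL/(R + jωL).
Step 3 — Numerator jωL = j·579.7; denominator R + jωL = 1150 + j579.7.
Step 4 — H = 0.2026 + j0.4019.
Step 5 — Magnitude: |H| = 0.4501 (-6.9 dB); phase: φ = 63.2°.

|H| = 0.4501 (-6.9 dB), φ = 63.2°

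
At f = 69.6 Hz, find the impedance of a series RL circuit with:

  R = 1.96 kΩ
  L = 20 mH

Step 1 — Angular frequency: ω = 2π·f = 2π·69.6 = 437.3 rad/s.
Step 2 — Component impedances:
  R: Z = R = 1960 Ω
  L: Z = jωL = j·437.3·0.02 = 0 + j8.746 Ω
Step 3 — Series combination: Z_total = R + L = 1960 + j8.746 Ω = 1960∠0.3° Ω.

Z = 1960 + j8.746 Ω = 1960∠0.3° Ω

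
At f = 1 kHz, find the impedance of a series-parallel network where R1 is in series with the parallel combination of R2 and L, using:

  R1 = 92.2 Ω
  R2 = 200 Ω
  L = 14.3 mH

Step 1 — Angular frequency: ω = 2π·f = 2π·1000 = 6283 rad/s.
Step 2 — Component impedances:
  R1: Z = R = 92.2 Ω
  R2: Z = R = 200 Ω
  L: Z = jωL = j·6283·0.0143 = 0 + j89.85 Ω
Step 3 — Parallel branch: R2 || L = 1/(1/R2 + 1/L) = 33.59 + j74.76 Ω.
Step 4 — Series with R1: Z_total = R1 + (R2 || L) = 125.8 + j74.76 Ω = 146.3∠30.7° Ω.

Z = 125.8 + j74.76 Ω = 146.3∠30.7° Ω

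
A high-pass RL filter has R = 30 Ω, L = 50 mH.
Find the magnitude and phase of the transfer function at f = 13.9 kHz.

Step 1 — Angular frequency: ω = 2π·1.39e+04 = 8.734e+04 rad/s.
Step 2 — Transfer function: H(jω) = jωL/(R + jωL).
Step 3 — Numerator jωL = j·4367; denominator R + jωL = 30 + j4367.
Step 4 — H = 1 + j0.00687.
Step 5 — Magnitude: |H| = 1 (-0.0 dB); phase: φ = 0.4°.

|H| = 1 (-0.0 dB), φ = 0.4°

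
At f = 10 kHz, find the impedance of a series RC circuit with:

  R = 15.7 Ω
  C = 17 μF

Step 1 — Angular frequency: ω = 2π·f = 2π·1e+04 = 6.283e+04 rad/s.
Step 2 — Component impedances:
  R: Z = R = 15.7 Ω
  C: Z = 1/(jωC) = -j/(ω·C) = 0 - j0.9362 Ω
Step 3 — Series combination: Z_total = R + C = 15.7 - j0.9362 Ω = 15.73∠-3.4° Ω.

Z = 15.7 - j0.9362 Ω = 15.73∠-3.4° Ω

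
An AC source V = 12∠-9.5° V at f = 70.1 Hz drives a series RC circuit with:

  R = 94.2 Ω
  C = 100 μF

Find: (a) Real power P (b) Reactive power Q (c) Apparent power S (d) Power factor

Step 1 — Angular frequency: ω = 2π·f = 2π·70.1 = 440.5 rad/s.
Step 2 — Component impedances:
  R: Z = R = 94.2 Ω
  C: Z = 1/(jωC) = -j/(ω·C) = 0 - j22.7 Ω
Step 3 — Series combination: Z_total = R + C = 94.2 - j22.7 Ω = 96.9∠-13.6° Ω.
Step 4 — Source phasor: V = 12∠-9.5° V = 11.84 - j1.981 V.
Step 5 — Current: I = V / Z = 0.1235 + j0.008749 A = 0.1238∠4.1° A.
Step 6 — Complex power: S = V·I* = 1.445 - j0.3482 VA.
Step 7 — Real power: P = Re(S) = 1.445 W.
Step 8 — Reactive power: Q = Im(S) = -0.3482 VAR.
Step 9 — Apparent power: |S| = 1.486 VA.
Step 10 — Power factor: PF = P/|S| = 0.9722 (leading).

(a) P = 1.445 W  (b) Q = -0.3482 VAR  (c) S = 1.486 VA  (d) PF = 0.9722 (leading)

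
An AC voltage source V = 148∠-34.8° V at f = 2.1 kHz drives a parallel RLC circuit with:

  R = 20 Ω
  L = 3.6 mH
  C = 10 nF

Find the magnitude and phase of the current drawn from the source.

Step 1 — Angular frequency: ω = 2π·f = 2π·2100 = 1.319e+04 rad/s.
Step 2 — Component impedances:
  R: Z = R = 20 Ω
  L: Z = jωL = j·1.319e+04·0.0036 = 0 + j47.5 Ω
  C: Z = 1/(jωC) = -j/(ω·C) = 0 - j7579 Ω
Step 3 — Parallel combination: 1/Z_total = 1/R + 1/L + 1/C; Z_total = 17.02 + j7.121 Ω = 18.45∠22.7° Ω.
Step 4 — Source phasor: V = 148∠-34.8° V = 121.5 - j84.47 V.
Step 5 — Ohm's law: I = V / Z_total = (121.5 - j84.47) / (17.02 + j7.121) = 4.309 - j6.766 A.
Step 6 — Convert to polar: |I| = 8.022 A, ∠I = -57.5°.

I = 8.022∠-57.5° A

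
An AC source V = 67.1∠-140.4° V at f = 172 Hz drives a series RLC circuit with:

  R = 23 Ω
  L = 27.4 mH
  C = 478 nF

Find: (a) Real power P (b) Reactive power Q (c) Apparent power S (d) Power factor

Step 1 — Angular frequency: ω = 2π·f = 2π·172 = 1081 rad/s.
Step 2 — Component impedances:
  R: Z = R = 23 Ω
  L: Z = jωL = j·1081·0.0274 = 0 + j29.61 Ω
  C: Z = 1/(jωC) = -j/(ω·C) = 0 - j1936 Ω
Step 3 — Series combination: Z_total = R + L + C = 23 - j1906 Ω = 1906∠-89.3° Ω.
Step 4 — Source phasor: V = 67.1∠-140.4° V = -51.7 - j42.77 V.
Step 5 — Current: I = V / Z = 0.02211 - j0.02739 A = 0.0352∠-51.1° A.
Step 6 — Complex power: S = V·I* = 0.0285 - j2.362 VA.
Step 7 — Real power: P = Re(S) = 0.0285 W.
Step 8 — Reactive power: Q = Im(S) = -2.362 VAR.
Step 9 — Apparent power: |S| = 2.362 VA.
Step 10 — Power factor: PF = P/|S| = 0.01206 (leading).

(a) P = 0.0285 W  (b) Q = -2.362 VAR  (c) S = 2.362 VA  (d) PF = 0.01206 (leading)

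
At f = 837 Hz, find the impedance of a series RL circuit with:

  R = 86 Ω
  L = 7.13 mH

Step 1 — Angular frequency: ω = 2π·f = 2π·837 = 5259 rad/s.
Step 2 — Component impedances:
  R: Z = R = 86 Ω
  L: Z = jωL = j·5259·0.00713 = 0 + j37.5 Ω
Step 3 — Series combination: Z_total = R + L = 86 + j37.5 Ω = 93.82∠23.6° Ω.

Z = 86 + j37.5 Ω = 93.82∠23.6° Ω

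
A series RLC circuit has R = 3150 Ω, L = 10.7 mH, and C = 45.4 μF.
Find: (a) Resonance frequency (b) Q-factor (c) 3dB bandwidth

Step 1 — Resonance condition Im(Z)=0 gives ω₀ = 1/√(LC).
Step 2 — ω₀ = 1/√(0.0107·4.54e-05) = 1435 rad/s.
Step 3 — f₀ = ω₀/(2π) = 228.3 Hz.
Step 4 — Series Q: Q = ω₀L/R = 1435·0.0107/3150 = 0.004874.
Step 5 — 3dB bandwidth: Δω = ω₀/Q = 2.944e+05 rad/s; BW = Δω/(2π) = 4.685e+04 Hz.

(a) f₀ = 228.3 Hz  (b) Q = 0.004874  (c) BW = 4.685e+04 Hz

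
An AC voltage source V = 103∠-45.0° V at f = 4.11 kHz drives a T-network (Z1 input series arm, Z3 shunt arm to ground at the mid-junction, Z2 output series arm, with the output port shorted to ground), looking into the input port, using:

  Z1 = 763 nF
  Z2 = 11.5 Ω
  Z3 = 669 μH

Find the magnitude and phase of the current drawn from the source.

Step 1 — Angular frequency: ω = 2π·f = 2π·4110 = 2.582e+04 rad/s.
Step 2 — Component impedances:
  Z1: Z = 1/(jωC) = -j/(ω·C) = 0 - j50.75 Ω
  Z2: Z = R = 11.5 Ω
  Z3: Z = jωL = j·2.582e+04·0.000669 = 0 + j17.28 Ω
Step 3 — With the output port shorted to ground, the output series arm Z2 runs from the junction to ground; the shunt arm Z3 also runs from the junction to ground. They appear in parallel: Z3 || Z2 = 7.969 + j5.305 Ω.
Step 4 — Series with input arm Z1: Z_in = Z1 + (Z3 || Z2) = 7.969 - j45.45 Ω = 46.14∠-80.1° Ω.
Step 5 — Source phasor: V = 103∠-45.0° V = 72.83 - j72.83 V.
Step 6 — Ohm's law: I = V / Z_total = (72.83 - j72.83) / (7.969 - j45.45) = 1.827 + j1.282 A.
Step 7 — Convert to polar: |I| = 2.232 A, ∠I = 35.1°.

I = 2.232∠35.1° A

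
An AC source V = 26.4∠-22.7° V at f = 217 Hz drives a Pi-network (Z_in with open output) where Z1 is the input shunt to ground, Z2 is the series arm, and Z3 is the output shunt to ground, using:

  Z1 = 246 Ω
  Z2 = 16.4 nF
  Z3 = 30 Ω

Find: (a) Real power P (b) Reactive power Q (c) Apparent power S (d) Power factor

Step 1 — Angular frequency: ω = 2π·f = 2π·217 = 1363 rad/s.
Step 2 — Component impedances:
  Z1: Z = R = 246 Ω
  Z2: Z = 1/(jωC) = -j/(ω·C) = 0 - j4.472e+04 Ω
  Z3: Z = R = 30 Ω
Step 3 — With open output, the series arm Z2 and the output shunt Z3 appear in series to ground: Z2 + Z3 = 30 - j4.472e+04 Ω.
Step 4 — Parallel with input shunt Z1: Z_in = Z1 || (Z2 + Z3) = 246 - j1.353 Ω = 246∠-0.3° Ω.
Step 5 — Source phasor: V = 26.4∠-22.7° V = 24.36 - j10.19 V.
Step 6 — Current: I = V / Z = 0.09923 - j0.04087 A = 0.1073∠-22.4° A.
Step 7 — Complex power: S = V·I* = 2.833 - j0.01558 VA.
Step 8 — Real power: P = Re(S) = 2.833 W.
Step 9 — Reactive power: Q = Im(S) = -0.01558 VAR.
Step 10 — Apparent power: |S| = 2.833 VA.
Step 11 — Power factor: PF = P/|S| = 1 (leading).

(a) P = 2.833 W  (b) Q = -0.01558 VAR  (c) S = 2.833 VA  (d) PF = 1 (leading)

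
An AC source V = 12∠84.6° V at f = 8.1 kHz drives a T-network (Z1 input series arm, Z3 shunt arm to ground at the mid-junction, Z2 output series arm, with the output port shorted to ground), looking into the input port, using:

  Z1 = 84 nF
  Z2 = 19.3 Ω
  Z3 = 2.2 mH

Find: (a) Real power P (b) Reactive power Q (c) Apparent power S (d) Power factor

Step 1 — Angular frequency: ω = 2π·f = 2π·8100 = 5.089e+04 rad/s.
Step 2 — Component impedances:
  Z1: Z = 1/(jωC) = -j/(ω·C) = 0 - j233.9 Ω
  Z2: Z = R = 19.3 Ω
  Z3: Z = jωL = j·5.089e+04·0.0022 = 0 + j112 Ω
Step 3 — With the output port shorted to ground, the output series arm Z2 runs from the junction to ground; the shunt arm Z3 also runs from the junction to ground. They appear in parallel: Z3 || Z2 = 18.74 + j3.231 Ω.
Step 4 — Series with input arm Z1: Z_in = Z1 + (Z3 || Z2) = 18.74 - j230.7 Ω = 231.4∠-85.4° Ω.
Step 5 — Source phasor: V = 12∠84.6° V = 1.129 + j11.95 V.
Step 6 — Current: I = V / Z = -0.05105 + j0.009044 A = 0.05185∠170.0° A.
Step 7 — Complex power: S = V·I* = 0.05039 - j0.6201 VA.
Step 8 — Real power: P = Re(S) = 0.05039 W.
Step 9 — Reactive power: Q = Im(S) = -0.6201 VAR.
Step 10 — Apparent power: |S| = 0.6222 VA.
Step 11 — Power factor: PF = P/|S| = 0.08098 (leading).

(a) P = 0.05039 W  (b) Q = -0.6201 VAR  (c) S = 0.6222 VA  (d) PF = 0.08098 (leading)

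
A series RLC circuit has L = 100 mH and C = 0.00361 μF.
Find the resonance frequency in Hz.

Step 1 — Resonance condition Im(Z)=0 gives ω₀ = 1/√(LC).
Step 2 — ω₀ = 1/√(0.1·3.61e-09) = 5.263e+04 rad/s.
Step 3 — f₀ = ω₀/(2π) = 8377 Hz.

f₀ = 8377 Hz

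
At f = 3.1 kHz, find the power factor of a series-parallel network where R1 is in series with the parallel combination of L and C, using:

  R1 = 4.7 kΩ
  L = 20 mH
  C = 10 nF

Step 1 — Angular frequency: ω = 2π·f = 2π·3100 = 1.948e+04 rad/s.
Step 2 — Component impedances:
  R1: Z = R = 4700 Ω
  L: Z = jωL = j·1.948e+04·0.02 = 0 + j389.6 Ω
  C: Z = 1/(jωC) = -j/(ω·C) = 0 - j5134 Ω
Step 3 — Parallel branch: L || C = 1/(1/L + 1/C) = 0 + j421.5 Ω.
Step 4 — Series with R1: Z_total = R1 + (L || C) = 4700 + j421.5 Ω = 4719∠5.1° Ω.
Step 5 — Power factor: PF = cos(φ) = Re(Z)/|Z| = 4700/4719 = 0.996.
Step 6 — Type: Im(Z) = 421.5 ⇒ lagging (phase φ = 5.1°).

PF = 0.996 (lagging, φ = 5.1°)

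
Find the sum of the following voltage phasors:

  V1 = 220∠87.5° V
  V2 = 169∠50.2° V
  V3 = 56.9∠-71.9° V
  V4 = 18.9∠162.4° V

Step 1 — Convert each phasor to rectangular form:
  V1 = 220·(cos(87.5°) + j·sin(87.5°)) = 9.596 + j219.8 V
  V2 = 169·(cos(50.2°) + j·sin(50.2°)) = 108.2 + j129.8 V
  V3 = 56.9·(cos(-71.9°) + j·sin(-71.9°)) = 17.68 - j54.08 V
  V4 = 18.9·(cos(162.4°) + j·sin(162.4°)) = -18.02 + j5.715 V
Step 2 — Sum components: V_total = 117.4 + j301.3 V.
Step 3 — Convert to polar: |V_total| = 323.3 V, ∠V_total = 68.7°.

V_total = 323.3∠68.7° V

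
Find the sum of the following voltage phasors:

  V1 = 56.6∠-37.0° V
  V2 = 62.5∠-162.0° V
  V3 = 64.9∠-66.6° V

Step 1 — Convert each phasor to rectangular form:
  V1 = 56.6·(cos(-37.0°) + j·sin(-37.0°)) = 45.2 - j34.06 V
  V2 = 62.5·(cos(-162.0°) + j·sin(-162.0°)) = -59.44 - j19.31 V
  V3 = 64.9·(cos(-66.6°) + j·sin(-66.6°)) = 25.77 - j59.56 V
Step 2 — Sum components: V_total = 11.54 - j112.9 V.
Step 3 — Convert to polar: |V_total| = 113.5 V, ∠V_total = -84.2°.

V_total = 113.5∠-84.2° V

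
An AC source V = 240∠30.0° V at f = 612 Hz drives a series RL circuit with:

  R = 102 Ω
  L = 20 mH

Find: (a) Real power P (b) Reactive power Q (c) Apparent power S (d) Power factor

Step 1 — Angular frequency: ω = 2π·f = 2π·612 = 3845 rad/s.
Step 2 — Component impedances:
  R: Z = R = 102 Ω
  L: Z = jωL = j·3845·0.02 = 0 + j76.91 Ω
Step 3 — Series combination: Z_total = R + L = 102 + j76.91 Ω = 127.7∠37.0° Ω.
Step 4 — Source phasor: V = 240∠30.0° V = 207.8 + j120 V.
Step 5 — Current: I = V / Z = 1.865 - j0.2295 A = 1.879∠-7.0° A.
Step 6 — Complex power: S = V·I* = 360 + j271.5 VA.
Step 7 — Real power: P = Re(S) = 360 W.
Step 8 — Reactive power: Q = Im(S) = 271.5 VAR.
Step 9 — Apparent power: |S| = 450.9 VA.
Step 10 — Power factor: PF = P/|S| = 0.7985 (lagging).

(a) P = 360 W  (b) Q = 271.5 VAR  (c) S = 450.9 VA  (d) PF = 0.7985 (lagging)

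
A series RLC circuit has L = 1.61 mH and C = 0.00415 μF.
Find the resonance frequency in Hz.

Step 1 — Resonance condition Im(Z)=0 gives ω₀ = 1/√(LC).
Step 2 — ω₀ = 1/√(0.00161·4.15e-09) = 3.869e+05 rad/s.
Step 3 — f₀ = ω₀/(2π) = 6.157e+04 Hz.

f₀ = 6.157e+04 Hz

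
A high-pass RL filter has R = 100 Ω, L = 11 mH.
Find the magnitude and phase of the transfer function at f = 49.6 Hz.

Step 1 — Angular frequency: ω = 2π·49.6 = 311.6 rad/s.
Step 2 — Transfer function: H(jω) = jωL/(R + jωL).
Step 3 — Numerator jωL = j·3.428; denominator R + jωL = 100 + j3.428.
Step 4 — H = 0.001174 + j0.03424.
Step 5 — Magnitude: |H| = 0.03426 (-29.3 dB); phase: φ = 88.0°.

|H| = 0.03426 (-29.3 dB), φ = 88.0°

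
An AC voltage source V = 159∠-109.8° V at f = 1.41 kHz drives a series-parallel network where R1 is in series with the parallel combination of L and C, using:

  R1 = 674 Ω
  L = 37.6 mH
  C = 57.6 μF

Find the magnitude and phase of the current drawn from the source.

Step 1 — Angular frequency: ω = 2π·f = 2π·1410 = 8859 rad/s.
Step 2 — Component impedances:
  R1: Z = R = 674 Ω
  L: Z = jωL = j·8859·0.0376 = 0 + j333.1 Ω
  C: Z = 1/(jωC) = -j/(ω·C) = 0 - j1.96 Ω
Step 3 — Parallel branch: L || C = 1/(1/L + 1/C) = 0 - j1.971 Ω.
Step 4 — Series with R1: Z_total = R1 + (L || C) = 674 - j1.971 Ω = 674∠-0.2° Ω.
Step 5 — Source phasor: V = 159∠-109.8° V = -53.86 - j149.6 V.
Step 6 — Ohm's law: I = V / Z_total = (-53.86 - j149.6) / (674 - j1.971) = -0.07926 - j0.2222 A.
Step 7 — Convert to polar: |I| = 0.2359 A, ∠I = -109.6°.

I = 0.2359∠-109.6° A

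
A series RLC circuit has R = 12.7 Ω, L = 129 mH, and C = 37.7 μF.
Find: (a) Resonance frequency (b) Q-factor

Step 1 — Resonance condition Im(Z)=0 gives ω₀ = 1/√(LC).
Step 2 — ω₀ = 1/√(0.129·3.77e-05) = 453.5 rad/s.
Step 3 — f₀ = ω₀/(2π) = 72.17 Hz.
Step 4 — Series Q: Q = ω₀L/R = 453.5·0.129/12.7 = 4.606.

(a) f₀ = 72.17 Hz  (b) Q = 4.606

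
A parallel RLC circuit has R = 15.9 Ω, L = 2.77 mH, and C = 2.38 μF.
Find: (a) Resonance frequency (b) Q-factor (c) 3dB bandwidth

Step 1 — Resonance: ω₀ = 1/√(LC) = 1/√(0.00277·2.38e-06) = 1.232e+04 rad/s.
Step 2 — f₀ = ω₀/(2π) = 1960 Hz.
Step 3 — Parallel Q: Q = R/(ω₀L) = 15.9/(1.232e+04·0.00277) = 0.4661.
Step 4 — Bandwidth: Δω = ω₀/Q = 2.643e+04 rad/s; BW = Δω/(2π) = 4206 Hz.

(a) f₀ = 1960 Hz  (b) Q = 0.4661  (c) BW = 4206 Hz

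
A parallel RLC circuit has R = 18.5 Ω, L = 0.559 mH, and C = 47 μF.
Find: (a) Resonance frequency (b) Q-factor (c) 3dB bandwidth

Step 1 — Resonance: ω₀ = 1/√(LC) = 1/√(0.000559·4.7e-05) = 6169 rad/s.
Step 2 — f₀ = ω₀/(2π) = 981.9 Hz.
Step 3 — Parallel Q: Q = R/(ω₀L) = 18.5/(6169·0.000559) = 5.364.
Step 4 — Bandwidth: Δω = ω₀/Q = 1150 rad/s; BW = Δω/(2π) = 183 Hz.

(a) f₀ = 981.9 Hz  (b) Q = 5.364  (c) BW = 183 Hz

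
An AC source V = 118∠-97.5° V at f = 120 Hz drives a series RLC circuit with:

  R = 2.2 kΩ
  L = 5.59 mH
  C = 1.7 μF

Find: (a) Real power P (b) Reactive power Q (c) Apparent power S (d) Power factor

Step 1 — Angular frequency: ω = 2π·f = 2π·120 = 754 rad/s.
Step 2 — Component impedances:
  R: Z = R = 2200 Ω
  L: Z = jωL = j·754·0.00559 = 0 + j4.215 Ω
  C: Z = 1/(jωC) = -j/(ω·C) = 0 - j780.2 Ω
Step 3 — Series combination: Z_total = R + L + C = 2200 - j776 Ω = 2333∠-19.4° Ω.
Step 4 — Source phasor: V = 118∠-97.5° V = -15.4 - j117 V.
Step 5 — Current: I = V / Z = 0.01045 - j0.04949 A = 0.05058∠-78.1° A.
Step 6 — Complex power: S = V·I* = 5.629 - j1.985 VA.
Step 7 — Real power: P = Re(S) = 5.629 W.
Step 8 — Reactive power: Q = Im(S) = -1.985 VAR.
Step 9 — Apparent power: |S| = 5.969 VA.
Step 10 — Power factor: PF = P/|S| = 0.9431 (leading).

(a) P = 5.629 W  (b) Q = -1.985 VAR  (c) S = 5.969 VA  (d) PF = 0.9431 (leading)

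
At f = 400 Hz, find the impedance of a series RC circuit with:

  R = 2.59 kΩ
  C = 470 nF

Step 1 — Angular frequency: ω = 2π·f = 2π·400 = 2513 rad/s.
Step 2 — Component impedances:
  R: Z = R = 2590 Ω
  C: Z = 1/(jωC) = -j/(ω·C) = 0 - j846.6 Ω
Step 3 — Series combination: Z_total = R + C = 2590 - j846.6 Ω = 2725∠-18.1° Ω.

Z = 2590 - j846.6 Ω = 2725∠-18.1° Ω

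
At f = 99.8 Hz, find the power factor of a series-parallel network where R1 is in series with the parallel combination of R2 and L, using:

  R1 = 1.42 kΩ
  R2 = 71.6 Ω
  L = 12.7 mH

Step 1 — Angular frequency: ω = 2π·f = 2π·99.8 = 627.1 rad/s.
Step 2 — Component impedances:
  R1: Z = R = 1420 Ω
  R2: Z = R = 71.6 Ω
  L: Z = jωL = j·627.1·0.0127 = 0 + j7.964 Ω
Step 3 — Parallel branch: R2 || L = 1/(1/R2 + 1/L) = 0.8749 + j7.866 Ω.
Step 4 — Series with R1: Z_total = R1 + (R2 || L) = 1421 + j7.866 Ω = 1421∠0.3° Ω.
Step 5 — Power factor: PF = cos(φ) = Re(Z)/|Z| = 1421/1421 = 1.
Step 6 — Type: Im(Z) = 7.866 ⇒ lagging (phase φ = 0.3°).

PF = 1 (lagging, φ = 0.3°)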